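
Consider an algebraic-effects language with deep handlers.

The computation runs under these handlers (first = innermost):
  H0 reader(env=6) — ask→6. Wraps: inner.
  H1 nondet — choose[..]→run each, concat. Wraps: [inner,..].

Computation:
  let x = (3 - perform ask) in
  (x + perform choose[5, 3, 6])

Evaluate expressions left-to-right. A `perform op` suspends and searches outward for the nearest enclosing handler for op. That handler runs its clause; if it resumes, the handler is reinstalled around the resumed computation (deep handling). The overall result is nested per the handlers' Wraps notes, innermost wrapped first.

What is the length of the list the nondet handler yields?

Evaluation trace:
ask @ H0 ⇒ 6
choose[5, 3, 6] @ H1
  branch[0] choose=5:
    H0 returns 2
    H1 returns [2]
  branch[1] choose=3:
    H0 returns 0
    H1 returns [0]
  branch[2] choose=6:
    H0 returns 3
    H1 returns [3]
= [2, 0, 3]

Answer: 3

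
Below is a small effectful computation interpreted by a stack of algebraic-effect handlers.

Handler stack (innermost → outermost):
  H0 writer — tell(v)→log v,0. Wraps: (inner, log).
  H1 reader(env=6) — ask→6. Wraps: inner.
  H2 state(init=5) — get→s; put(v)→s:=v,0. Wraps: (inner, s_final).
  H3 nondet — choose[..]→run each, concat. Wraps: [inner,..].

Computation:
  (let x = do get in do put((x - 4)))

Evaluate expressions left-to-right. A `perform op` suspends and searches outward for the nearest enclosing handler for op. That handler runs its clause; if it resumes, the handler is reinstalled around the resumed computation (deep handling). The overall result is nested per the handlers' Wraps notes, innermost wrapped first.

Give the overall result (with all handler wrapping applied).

Evaluation trace:
get @ H2 ⇒ 5
put(1) @ H2 ⇒ s:=1
H0 returns (0, ())
H1 returns (0, ())
H2 returns ((0, ()), 1)
H3 returns [((0, ()), 1)]
= [((0, ()), 1)]

Answer: [((0, ()), 1)]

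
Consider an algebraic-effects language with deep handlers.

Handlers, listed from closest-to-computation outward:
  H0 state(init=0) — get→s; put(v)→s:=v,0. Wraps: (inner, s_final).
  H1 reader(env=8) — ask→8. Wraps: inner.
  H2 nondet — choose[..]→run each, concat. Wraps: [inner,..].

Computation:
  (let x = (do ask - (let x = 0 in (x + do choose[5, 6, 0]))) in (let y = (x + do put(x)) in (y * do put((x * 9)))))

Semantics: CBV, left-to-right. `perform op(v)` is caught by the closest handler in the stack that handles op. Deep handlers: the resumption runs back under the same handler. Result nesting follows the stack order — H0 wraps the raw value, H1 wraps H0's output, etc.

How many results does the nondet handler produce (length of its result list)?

Answer: 3

Step-by-step:
ask @ H1 ⇒ 8
choose[5, 6, 0] @ H2
  branch[0] choose=5:
    put(3) @ H0 ⇒ s:=3
    put(27) @ H0 ⇒ s:=27
    H0 returns (0, 27)
    H1 returns (0, 27)
    H2 returns [(0, 27)]
  branch[1] choose=6:
    put(2) @ H0 ⇒ s:=2
    put(18) @ H0 ⇒ s:=18
    H0 returns (0, 18)
    H1 returns (0, 18)
    H2 returns [(0, 18)]
  branch[2] choose=0:
    put(8) @ H0 ⇒ s:=8
    put(72) @ H0 ⇒ s:=72
    H0 returns (0, 72)
    H1 returns (0, 72)
    H2 returns [(0, 72)]
= [(0, 27), (0, 18), (0, 72)]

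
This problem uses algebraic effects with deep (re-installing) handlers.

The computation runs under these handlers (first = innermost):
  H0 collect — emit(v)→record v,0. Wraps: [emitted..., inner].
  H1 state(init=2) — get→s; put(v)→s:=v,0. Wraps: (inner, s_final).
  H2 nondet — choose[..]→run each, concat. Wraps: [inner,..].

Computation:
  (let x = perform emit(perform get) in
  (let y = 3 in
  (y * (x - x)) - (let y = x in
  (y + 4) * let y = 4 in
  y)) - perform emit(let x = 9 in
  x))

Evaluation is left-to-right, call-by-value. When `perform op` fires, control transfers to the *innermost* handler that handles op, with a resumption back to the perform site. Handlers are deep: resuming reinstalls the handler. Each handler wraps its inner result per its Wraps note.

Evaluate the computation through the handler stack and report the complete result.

Evaluation trace:
get @ H1 ⇒ 2
emit(2) @ H0 ⇒ out+=2
emit(9) @ H0 ⇒ out+=9
H0 returns [2, 9, -16]
H1 returns ([2, 9, -16], 2)
H2 returns [([2, 9, -16], 2)]
= [([2, 9, -16], 2)]

Answer: [([2, 9, -16], 2)]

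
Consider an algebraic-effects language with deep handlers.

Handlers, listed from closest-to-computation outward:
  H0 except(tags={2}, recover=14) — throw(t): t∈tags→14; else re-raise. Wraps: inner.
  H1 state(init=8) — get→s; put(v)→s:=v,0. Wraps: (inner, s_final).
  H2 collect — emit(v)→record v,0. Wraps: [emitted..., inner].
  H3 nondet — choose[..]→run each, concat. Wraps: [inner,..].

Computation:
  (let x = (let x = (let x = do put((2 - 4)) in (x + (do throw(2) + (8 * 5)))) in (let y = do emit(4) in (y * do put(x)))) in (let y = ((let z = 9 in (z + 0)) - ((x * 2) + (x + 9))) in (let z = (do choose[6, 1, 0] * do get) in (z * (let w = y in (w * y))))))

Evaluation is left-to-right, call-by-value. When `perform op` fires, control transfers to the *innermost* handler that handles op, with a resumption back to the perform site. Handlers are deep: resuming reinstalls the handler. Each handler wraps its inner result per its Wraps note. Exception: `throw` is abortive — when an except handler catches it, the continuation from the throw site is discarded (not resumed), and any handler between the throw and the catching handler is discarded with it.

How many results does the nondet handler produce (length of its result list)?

Answer: 1

Step-by-step:
put(-2) @ H1 ⇒ s:=-2
throw(2) @ H0 caught ⇒ 14
H1 returns (14, -2)
H2 returns [(14, -2)]
H3 returns [[(14, -2)]]
= [[(14, -2)]]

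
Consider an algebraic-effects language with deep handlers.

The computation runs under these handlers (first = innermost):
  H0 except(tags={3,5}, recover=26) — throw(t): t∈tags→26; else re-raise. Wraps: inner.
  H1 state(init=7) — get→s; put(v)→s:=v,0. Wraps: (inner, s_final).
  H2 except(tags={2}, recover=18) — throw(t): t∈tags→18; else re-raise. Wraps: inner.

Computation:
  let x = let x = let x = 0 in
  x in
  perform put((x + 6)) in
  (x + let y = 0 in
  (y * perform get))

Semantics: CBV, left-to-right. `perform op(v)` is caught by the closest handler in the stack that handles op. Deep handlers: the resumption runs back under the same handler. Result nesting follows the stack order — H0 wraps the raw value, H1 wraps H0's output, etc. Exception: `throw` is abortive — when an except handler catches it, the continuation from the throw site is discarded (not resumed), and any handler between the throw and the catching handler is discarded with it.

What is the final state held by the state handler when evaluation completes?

Answer: 6

Step-by-step:
put(6) @ H1 ⇒ s:=6
get @ H1 ⇒ 6
H0 returns 0
H1 returns (0, 6)
H2 returns (0, 6)
= (0, 6)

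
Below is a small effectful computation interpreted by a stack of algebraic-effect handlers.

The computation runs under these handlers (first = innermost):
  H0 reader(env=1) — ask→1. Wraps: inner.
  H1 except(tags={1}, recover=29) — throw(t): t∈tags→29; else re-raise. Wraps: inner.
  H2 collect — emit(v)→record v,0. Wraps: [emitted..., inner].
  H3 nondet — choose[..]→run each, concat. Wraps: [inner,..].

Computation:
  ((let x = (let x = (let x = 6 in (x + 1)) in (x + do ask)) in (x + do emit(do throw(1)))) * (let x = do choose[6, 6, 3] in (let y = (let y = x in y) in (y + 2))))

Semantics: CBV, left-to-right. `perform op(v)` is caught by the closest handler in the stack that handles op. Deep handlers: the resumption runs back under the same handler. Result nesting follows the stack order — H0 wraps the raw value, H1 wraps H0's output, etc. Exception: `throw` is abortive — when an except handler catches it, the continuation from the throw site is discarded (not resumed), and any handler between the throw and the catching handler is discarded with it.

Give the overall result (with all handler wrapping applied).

Working:
ask @ H0 ⇒ 1
throw(1) @ H1 caught ⇒ 29
H2 returns [29]
H3 returns [[29]]
= [[29]]

Answer: [[29]]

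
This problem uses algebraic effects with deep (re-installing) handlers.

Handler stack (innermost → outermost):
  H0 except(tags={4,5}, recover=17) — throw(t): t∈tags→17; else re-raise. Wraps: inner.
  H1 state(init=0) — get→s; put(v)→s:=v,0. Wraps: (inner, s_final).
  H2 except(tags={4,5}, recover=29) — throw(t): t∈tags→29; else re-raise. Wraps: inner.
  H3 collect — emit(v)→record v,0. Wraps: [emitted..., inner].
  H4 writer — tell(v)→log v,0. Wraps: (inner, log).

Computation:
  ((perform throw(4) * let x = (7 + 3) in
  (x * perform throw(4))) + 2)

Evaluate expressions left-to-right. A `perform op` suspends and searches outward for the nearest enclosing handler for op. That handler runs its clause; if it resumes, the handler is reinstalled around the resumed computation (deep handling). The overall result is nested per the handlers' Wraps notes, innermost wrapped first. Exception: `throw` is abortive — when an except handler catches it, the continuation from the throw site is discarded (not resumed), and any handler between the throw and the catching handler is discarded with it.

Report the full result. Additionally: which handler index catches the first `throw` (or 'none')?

Answer: ([(17, 0)], ()) ; first throw caught by: H0

Step-by-step:
throw(4) @ H0 caught ⇒ 17
H1 returns (17, 0)
H2 returns (17, 0)
H3 returns [(17, 0)]
H4 returns ([(17, 0)], ())
= ([(17, 0)], ())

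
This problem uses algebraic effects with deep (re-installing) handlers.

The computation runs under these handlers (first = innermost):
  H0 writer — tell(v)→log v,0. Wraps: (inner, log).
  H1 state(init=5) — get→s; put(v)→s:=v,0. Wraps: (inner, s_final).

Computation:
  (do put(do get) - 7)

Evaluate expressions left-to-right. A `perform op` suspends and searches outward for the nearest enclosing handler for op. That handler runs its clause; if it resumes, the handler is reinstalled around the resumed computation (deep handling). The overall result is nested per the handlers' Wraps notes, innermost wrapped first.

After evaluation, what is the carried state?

Step-by-step:
get @ H1 ⇒ 5
put(5) @ H1 ⇒ s:=5
H0 returns (-7, ())
H1 returns ((-7, ()), 5)
= ((-7, ()), 5)

Answer: 5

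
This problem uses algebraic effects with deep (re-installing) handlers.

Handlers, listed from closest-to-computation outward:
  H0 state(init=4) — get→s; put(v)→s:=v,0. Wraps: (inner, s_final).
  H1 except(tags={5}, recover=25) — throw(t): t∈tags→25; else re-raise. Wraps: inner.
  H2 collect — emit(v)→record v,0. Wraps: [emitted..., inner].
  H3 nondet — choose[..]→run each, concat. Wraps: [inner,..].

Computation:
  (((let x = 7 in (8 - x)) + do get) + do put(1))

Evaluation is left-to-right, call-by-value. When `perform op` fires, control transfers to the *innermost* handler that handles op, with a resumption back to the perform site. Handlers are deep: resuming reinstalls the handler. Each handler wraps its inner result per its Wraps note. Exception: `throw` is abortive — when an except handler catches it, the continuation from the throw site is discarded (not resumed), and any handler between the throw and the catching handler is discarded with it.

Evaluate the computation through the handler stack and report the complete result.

Answer: [[(5, 1)]]

Step-by-step:
get @ H0 ⇒ 4
put(1) @ H0 ⇒ s:=1
H0 returns (5, 1)
H1 returns (5, 1)
H2 returns [(5, 1)]
H3 returns [[(5, 1)]]
= [[(5, 1)]]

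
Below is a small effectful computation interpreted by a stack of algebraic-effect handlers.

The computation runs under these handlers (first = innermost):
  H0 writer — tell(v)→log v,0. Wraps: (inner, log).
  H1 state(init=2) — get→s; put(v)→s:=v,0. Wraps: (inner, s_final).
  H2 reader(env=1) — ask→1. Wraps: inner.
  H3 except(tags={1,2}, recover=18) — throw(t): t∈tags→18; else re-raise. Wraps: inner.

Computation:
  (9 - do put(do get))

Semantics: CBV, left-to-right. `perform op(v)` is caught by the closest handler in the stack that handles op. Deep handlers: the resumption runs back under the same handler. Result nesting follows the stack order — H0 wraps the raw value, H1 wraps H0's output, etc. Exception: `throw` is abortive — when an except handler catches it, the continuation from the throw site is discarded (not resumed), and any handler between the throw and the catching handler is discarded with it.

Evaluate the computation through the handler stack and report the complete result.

Working:
get @ H1 ⇒ 2
put(2) @ H1 ⇒ s:=2
H0 returns (9, ())
H1 returns ((9, ()), 2)
H2 returns ((9, ()), 2)
H3 returns ((9, ()), 2)
= ((9, ()), 2)

Answer: ((9, ()), 2)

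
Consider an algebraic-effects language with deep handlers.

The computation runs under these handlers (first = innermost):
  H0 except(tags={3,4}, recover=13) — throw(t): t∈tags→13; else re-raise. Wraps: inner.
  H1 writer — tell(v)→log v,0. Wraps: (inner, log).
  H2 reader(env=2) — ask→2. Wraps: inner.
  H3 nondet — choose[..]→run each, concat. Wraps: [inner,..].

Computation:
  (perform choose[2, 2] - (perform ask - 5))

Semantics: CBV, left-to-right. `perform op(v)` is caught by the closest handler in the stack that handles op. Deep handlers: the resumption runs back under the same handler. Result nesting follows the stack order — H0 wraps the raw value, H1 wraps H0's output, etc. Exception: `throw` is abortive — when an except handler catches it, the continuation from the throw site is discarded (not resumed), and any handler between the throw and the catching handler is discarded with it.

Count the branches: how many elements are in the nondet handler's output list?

Step-by-step:
choose[2, 2] @ H3
  branch[0] choose=2:
    ask @ H2 ⇒ 2
    H0 returns 5
    H1 returns (5, ())
    H2 returns (5, ())
    H3 returns [(5, ())]
  branch[1] choose=2:
    ask @ H2 ⇒ 2
    H0 returns 5
    H1 returns (5, ())
    H2 returns (5, ())
    H3 returns [(5, ())]
= [(5, ()), (5, ())]

Answer: 2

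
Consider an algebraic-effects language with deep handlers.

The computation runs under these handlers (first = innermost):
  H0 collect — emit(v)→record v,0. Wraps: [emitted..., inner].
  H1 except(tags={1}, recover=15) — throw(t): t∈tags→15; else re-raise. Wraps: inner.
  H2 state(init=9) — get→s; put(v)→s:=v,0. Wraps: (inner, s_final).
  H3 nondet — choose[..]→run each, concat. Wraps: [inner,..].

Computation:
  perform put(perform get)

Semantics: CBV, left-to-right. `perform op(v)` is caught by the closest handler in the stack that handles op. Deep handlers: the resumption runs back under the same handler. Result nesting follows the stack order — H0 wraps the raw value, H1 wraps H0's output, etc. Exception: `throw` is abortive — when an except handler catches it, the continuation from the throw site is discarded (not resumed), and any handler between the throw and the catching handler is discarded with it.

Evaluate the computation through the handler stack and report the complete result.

Step-by-step:
get @ H2 ⇒ 9
put(9) @ H2 ⇒ s:=9
H0 returns [0]
H1 returns [0]
H2 returns ([0], 9)
H3 returns [([0], 9)]
= [([0], 9)]

Answer: [([0], 9)]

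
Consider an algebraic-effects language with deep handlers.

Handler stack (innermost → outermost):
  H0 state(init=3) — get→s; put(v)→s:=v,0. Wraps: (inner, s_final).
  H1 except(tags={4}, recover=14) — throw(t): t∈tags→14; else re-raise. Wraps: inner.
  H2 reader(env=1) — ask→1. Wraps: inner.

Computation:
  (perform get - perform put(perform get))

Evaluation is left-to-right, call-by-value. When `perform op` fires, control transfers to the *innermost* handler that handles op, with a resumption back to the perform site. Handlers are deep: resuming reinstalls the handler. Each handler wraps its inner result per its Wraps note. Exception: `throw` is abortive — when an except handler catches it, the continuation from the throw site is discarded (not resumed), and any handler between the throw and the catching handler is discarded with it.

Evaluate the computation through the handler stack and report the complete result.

Answer: (3, 3)

Evaluation trace:
get @ H0 ⇒ 3
get @ H0 ⇒ 3
put(3) @ H0 ⇒ s:=3
H0 returns (3, 3)
H1 returns (3, 3)
H2 returns (3, 3)
= (3, 3)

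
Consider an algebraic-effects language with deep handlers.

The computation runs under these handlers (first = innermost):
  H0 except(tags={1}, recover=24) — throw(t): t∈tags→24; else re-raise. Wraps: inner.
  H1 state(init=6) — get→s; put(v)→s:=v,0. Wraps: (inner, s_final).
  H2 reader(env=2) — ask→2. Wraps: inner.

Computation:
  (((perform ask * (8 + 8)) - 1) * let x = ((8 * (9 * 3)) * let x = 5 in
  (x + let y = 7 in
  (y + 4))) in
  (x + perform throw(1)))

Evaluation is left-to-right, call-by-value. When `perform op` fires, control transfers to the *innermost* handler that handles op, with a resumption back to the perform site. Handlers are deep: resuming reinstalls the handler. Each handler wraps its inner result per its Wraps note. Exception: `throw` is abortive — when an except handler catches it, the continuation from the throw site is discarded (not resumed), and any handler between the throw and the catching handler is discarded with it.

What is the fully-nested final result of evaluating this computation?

Answer: (24, 6)

Working:
ask @ H2 ⇒ 2
throw(1) @ H0 caught ⇒ 24
H1 returns (24, 6)
H2 returns (24, 6)
= (24, 6)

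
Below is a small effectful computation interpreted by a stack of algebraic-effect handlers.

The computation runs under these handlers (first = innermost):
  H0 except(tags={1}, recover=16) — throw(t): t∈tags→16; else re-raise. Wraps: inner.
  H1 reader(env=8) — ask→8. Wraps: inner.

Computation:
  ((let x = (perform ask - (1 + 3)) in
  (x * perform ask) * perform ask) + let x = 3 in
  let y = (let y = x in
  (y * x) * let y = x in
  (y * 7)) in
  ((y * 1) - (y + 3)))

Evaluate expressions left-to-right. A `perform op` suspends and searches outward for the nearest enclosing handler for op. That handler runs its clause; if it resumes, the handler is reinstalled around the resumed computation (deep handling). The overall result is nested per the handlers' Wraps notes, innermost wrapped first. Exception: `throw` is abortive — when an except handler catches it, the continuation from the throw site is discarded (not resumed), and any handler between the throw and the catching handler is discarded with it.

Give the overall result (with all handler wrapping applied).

Answer: 253

Working:
ask @ H1 ⇒ 8
ask @ H1 ⇒ 8
ask @ H1 ⇒ 8
H0 returns 253
H1 returns 253
= 253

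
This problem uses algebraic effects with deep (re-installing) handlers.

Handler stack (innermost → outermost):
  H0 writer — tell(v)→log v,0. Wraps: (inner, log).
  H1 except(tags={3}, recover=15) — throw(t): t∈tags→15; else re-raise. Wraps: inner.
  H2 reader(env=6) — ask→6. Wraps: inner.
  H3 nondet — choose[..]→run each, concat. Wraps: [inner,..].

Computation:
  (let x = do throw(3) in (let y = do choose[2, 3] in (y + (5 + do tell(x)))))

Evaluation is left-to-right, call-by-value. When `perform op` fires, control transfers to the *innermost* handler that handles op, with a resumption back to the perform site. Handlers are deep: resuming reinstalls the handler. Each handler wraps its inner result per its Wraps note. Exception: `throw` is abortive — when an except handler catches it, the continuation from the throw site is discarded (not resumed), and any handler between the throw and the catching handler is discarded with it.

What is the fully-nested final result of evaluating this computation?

Evaluation trace:
throw(3) @ H1 caught ⇒ 15
H2 returns 15
H3 returns [15]
= [15]

Answer: [15]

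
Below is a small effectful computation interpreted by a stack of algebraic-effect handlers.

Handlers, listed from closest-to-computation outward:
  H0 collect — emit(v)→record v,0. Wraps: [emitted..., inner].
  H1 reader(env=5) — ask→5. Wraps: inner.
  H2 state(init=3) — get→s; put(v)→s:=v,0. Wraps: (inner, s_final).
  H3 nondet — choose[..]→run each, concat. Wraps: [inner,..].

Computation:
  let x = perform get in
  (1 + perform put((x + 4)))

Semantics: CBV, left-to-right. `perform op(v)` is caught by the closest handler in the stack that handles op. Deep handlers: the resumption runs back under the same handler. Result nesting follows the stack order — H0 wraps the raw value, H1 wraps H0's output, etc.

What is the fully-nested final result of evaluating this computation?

Step-by-step:
get @ H2 ⇒ 3
put(7) @ H2 ⇒ s:=7
H0 returns [1]
H1 returns [1]
H2 returns ([1], 7)
H3 returns [([1], 7)]
= [([1], 7)]

Answer: [([1], 7)]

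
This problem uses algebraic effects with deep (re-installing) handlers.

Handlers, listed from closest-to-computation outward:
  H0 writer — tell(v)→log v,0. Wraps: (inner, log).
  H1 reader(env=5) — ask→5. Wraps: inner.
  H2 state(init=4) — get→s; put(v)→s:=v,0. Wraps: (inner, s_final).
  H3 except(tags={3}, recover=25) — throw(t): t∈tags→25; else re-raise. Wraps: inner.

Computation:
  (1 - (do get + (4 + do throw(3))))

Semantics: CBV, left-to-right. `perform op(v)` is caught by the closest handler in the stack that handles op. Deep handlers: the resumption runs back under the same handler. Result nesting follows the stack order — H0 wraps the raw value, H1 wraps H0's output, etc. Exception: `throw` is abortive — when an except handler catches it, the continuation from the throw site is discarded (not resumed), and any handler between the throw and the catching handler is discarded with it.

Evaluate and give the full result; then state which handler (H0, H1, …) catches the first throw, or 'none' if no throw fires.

Answer: 25 ; first throw caught by: H3

Step-by-step:
get @ H2 ⇒ 4
throw(3) @ H3 caught ⇒ 25
= 25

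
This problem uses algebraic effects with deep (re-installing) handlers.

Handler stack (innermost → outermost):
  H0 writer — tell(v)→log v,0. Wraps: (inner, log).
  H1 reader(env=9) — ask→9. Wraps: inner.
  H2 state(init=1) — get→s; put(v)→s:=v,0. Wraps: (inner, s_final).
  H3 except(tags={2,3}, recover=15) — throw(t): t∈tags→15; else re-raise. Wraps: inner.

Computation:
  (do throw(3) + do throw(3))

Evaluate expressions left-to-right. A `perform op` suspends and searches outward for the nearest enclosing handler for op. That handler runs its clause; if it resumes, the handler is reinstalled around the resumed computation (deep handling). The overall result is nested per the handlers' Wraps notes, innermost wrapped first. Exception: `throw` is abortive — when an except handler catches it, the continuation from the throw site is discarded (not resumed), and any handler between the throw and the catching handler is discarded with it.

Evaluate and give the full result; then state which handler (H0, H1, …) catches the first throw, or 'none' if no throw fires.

Answer: 15 ; first throw caught by: H3

Working:
throw(3) @ H3 caught ⇒ 15
= 15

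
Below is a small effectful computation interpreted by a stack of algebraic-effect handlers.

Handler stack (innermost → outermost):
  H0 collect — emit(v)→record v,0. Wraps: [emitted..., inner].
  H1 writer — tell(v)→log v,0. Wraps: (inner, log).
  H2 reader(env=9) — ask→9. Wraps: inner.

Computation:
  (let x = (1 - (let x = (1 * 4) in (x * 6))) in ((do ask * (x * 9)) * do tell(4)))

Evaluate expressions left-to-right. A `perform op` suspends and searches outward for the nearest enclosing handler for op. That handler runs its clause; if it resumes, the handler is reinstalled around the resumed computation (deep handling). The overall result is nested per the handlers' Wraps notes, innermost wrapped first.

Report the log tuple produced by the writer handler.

Answer: (4)

Evaluation trace:
ask @ H2 ⇒ 9
tell(4) @ H1 ⇒ log+=4
H0 returns [0]
H1 returns ([0], (4))
H2 returns ([0], (4))
= ([0], (4))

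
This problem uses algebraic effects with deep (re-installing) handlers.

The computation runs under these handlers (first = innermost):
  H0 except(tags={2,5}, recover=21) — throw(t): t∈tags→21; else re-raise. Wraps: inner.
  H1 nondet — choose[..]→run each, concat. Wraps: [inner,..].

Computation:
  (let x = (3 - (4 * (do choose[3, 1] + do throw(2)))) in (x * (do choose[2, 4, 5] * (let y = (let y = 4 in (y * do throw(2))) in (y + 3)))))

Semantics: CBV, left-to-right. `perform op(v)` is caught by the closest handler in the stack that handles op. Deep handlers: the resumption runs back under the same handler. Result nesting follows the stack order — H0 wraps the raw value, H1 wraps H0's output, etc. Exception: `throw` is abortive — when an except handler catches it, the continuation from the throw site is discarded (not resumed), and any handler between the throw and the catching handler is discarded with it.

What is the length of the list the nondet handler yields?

Evaluation trace:
choose[3, 1] @ H1
  branch[0] choose=3:
    throw(2) @ H0 caught ⇒ 21
    H1 returns [21]
  branch[1] choose=1:
    throw(2) @ H0 caught ⇒ 21
    H1 returns [21]
= [21, 21]

Answer: 2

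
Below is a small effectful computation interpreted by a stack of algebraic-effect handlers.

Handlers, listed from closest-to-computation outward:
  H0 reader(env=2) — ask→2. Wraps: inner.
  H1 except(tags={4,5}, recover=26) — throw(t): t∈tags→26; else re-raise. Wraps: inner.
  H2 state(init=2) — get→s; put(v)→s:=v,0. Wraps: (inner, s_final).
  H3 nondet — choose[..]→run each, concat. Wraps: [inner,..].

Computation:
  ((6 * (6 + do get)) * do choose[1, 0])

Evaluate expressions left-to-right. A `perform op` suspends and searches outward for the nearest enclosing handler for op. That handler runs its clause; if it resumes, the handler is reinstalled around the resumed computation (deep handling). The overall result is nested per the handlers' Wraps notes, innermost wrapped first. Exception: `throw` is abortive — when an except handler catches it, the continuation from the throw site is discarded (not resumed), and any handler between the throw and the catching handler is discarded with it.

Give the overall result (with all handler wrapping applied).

Answer: [(48, 2), (0, 2)]

Evaluation trace:
get @ H2 ⇒ 2
choose[1, 0] @ H3
  branch[0] choose=1:
    H0 returns 48
    H1 returns 48
    H2 returns (48, 2)
    H3 returns [(48, 2)]
  branch[1] choose=0:
    H0 returns 0
    H1 returns 0
    H2 returns (0, 2)
    H3 returns [(0, 2)]
= [(48, 2), (0, 2)]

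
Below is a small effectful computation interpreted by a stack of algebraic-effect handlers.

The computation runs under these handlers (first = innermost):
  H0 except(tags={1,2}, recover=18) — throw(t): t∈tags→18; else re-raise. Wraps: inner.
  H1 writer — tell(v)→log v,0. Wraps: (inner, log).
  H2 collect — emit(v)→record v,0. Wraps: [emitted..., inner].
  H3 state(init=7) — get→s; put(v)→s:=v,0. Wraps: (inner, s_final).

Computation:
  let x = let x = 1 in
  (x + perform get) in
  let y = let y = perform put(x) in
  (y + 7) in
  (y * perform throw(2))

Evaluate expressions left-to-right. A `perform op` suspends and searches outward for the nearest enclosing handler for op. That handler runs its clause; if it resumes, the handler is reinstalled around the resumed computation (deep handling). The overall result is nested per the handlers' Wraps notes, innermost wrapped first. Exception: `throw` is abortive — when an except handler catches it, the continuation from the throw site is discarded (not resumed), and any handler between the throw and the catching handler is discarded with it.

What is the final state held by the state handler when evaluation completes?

Answer: 8

Evaluation trace:
get @ H3 ⇒ 7
put(8) @ H3 ⇒ s:=8
throw(2) @ H0 caught ⇒ 18
H1 returns (18, ())
H2 returns [(18, ())]
H3 returns ([(18, ())], 8)
= ([(18, ())], 8)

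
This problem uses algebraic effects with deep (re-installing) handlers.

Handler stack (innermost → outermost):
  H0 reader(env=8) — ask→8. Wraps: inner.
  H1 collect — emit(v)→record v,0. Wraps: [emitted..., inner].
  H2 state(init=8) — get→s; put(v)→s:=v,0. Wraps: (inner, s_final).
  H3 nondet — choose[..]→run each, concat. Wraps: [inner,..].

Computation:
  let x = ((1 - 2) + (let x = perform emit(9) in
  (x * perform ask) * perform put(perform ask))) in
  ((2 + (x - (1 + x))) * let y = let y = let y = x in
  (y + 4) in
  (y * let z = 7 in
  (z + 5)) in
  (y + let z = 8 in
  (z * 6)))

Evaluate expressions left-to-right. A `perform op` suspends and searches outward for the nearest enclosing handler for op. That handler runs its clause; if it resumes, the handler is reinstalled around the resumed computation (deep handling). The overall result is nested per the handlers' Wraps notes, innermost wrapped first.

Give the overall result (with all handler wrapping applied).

Answer: [([9, 84], 8)]

Evaluation trace:
emit(9) @ H1 ⇒ out+=9
ask @ H0 ⇒ 8
ask @ H0 ⇒ 8
put(8) @ H2 ⇒ s:=8
H0 returns 84
H1 returns [9, 84]
H2 returns ([9, 84], 8)
H3 returns [([9, 84], 8)]
= [([9, 84], 8)]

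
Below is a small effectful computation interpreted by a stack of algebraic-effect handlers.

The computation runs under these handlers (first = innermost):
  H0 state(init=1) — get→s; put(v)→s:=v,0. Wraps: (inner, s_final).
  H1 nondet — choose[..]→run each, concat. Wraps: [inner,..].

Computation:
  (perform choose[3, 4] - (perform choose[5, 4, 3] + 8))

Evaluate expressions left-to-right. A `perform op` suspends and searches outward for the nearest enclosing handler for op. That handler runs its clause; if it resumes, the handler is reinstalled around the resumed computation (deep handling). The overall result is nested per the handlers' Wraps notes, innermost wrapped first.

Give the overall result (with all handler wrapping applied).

Answer: [(-10, 1), (-9, 1), (-8, 1), (-9, 1), (-8, 1), (-7, 1)]

Evaluation trace:
choose[3, 4] @ H1
  branch[0] choose=3:
    choose[5, 4, 3] @ H1
      branch[0] choose=5:
        H0 returns (-10, 1)
        H1 returns [(-10, 1)]
      branch[1] choose=4:
        H0 returns (-9, 1)
        H1 returns [(-9, 1)]
      branch[2] choose=3:
        H0 returns (-8, 1)
        H1 returns [(-8, 1)]
  branch[1] choose=4:
    choose[5, 4, 3] @ H1
      branch[0] choose=5:
        H0 returns (-9, 1)
        H1 returns [(-9, 1)]
      branch[1] choose=4:
        H0 returns (-8, 1)
        H1 returns [(-8, 1)]
      branch[2] choose=3:
        H0 returns (-7, 1)
        H1 returns [(-7, 1)]
= [(-10, 1), (-9, 1), (-8, 1), (-9, 1), (-8, 1), (-7, 1)]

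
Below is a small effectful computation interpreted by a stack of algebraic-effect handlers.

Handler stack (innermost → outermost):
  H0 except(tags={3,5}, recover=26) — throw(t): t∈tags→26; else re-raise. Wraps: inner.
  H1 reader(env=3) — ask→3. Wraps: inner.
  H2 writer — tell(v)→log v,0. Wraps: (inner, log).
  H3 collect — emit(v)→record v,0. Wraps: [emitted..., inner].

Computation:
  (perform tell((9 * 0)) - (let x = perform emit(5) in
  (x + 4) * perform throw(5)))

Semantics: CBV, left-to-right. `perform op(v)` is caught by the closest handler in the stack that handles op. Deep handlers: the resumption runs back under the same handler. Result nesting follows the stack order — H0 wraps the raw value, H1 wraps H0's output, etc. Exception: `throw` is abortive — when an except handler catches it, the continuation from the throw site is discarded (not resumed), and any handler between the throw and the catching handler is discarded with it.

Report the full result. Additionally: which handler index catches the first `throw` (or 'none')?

Answer: [5, (26, (0))] ; first throw caught by: H0

Working:
tell(0) @ H2 ⇒ log+=0
emit(5) @ H3 ⇒ out+=5
throw(5) @ H0 caught ⇒ 26
H1 returns 26
H2 returns (26, (0))
H3 returns [5, (26, (0))]
= [5, (26, (0))]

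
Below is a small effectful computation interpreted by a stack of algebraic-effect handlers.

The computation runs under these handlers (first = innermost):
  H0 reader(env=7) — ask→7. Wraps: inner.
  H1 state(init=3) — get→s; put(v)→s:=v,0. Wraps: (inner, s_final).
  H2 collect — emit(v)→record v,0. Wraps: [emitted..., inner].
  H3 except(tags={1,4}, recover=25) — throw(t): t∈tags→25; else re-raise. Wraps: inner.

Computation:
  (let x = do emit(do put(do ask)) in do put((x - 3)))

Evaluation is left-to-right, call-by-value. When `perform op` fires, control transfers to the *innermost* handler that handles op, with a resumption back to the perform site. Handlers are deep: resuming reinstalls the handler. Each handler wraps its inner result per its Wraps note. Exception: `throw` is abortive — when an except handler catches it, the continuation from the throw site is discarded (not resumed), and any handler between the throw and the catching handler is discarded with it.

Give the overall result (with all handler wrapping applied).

Evaluation trace:
ask @ H0 ⇒ 7
put(7) @ H1 ⇒ s:=7
emit(0) @ H2 ⇒ out+=0
put(-3) @ H1 ⇒ s:=-3
H0 returns 0
H1 returns (0, -3)
H2 returns [0, (0, -3)]
H3 returns [0, (0, -3)]
= [0, (0, -3)]

Answer: [0, (0, -3)]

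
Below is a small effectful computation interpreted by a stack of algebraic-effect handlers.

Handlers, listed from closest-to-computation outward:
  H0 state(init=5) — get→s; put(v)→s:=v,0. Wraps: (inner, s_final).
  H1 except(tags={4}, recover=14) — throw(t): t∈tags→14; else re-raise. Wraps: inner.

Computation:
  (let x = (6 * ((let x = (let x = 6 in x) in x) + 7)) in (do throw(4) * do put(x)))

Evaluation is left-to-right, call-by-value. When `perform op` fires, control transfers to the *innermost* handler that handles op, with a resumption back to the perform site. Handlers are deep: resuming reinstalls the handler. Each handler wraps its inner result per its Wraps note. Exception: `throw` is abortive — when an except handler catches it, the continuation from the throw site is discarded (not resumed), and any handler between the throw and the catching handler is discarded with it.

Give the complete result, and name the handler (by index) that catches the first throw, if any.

Answer: 14 ; first throw caught by: H1

Evaluation trace:
throw(4) @ H1 caught ⇒ 14
= 14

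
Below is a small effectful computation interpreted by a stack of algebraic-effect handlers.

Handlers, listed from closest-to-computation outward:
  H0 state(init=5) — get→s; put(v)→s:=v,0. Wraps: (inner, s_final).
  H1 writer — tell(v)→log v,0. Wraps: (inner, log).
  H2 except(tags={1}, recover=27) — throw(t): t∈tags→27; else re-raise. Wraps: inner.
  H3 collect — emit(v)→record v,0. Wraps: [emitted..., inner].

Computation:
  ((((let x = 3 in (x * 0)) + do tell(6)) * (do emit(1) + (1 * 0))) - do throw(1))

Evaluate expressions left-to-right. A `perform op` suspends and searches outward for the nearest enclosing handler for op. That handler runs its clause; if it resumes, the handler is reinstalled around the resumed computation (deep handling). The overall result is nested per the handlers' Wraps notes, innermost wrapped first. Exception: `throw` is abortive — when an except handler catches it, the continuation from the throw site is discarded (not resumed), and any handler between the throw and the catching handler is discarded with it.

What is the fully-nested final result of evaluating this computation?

Evaluation trace:
tell(6) @ H1 ⇒ log+=6
emit(1) @ H3 ⇒ out+=1
throw(1) @ H2 caught ⇒ 27
H3 returns [1, 27]
= [1, 27]

Answer: [1, 27]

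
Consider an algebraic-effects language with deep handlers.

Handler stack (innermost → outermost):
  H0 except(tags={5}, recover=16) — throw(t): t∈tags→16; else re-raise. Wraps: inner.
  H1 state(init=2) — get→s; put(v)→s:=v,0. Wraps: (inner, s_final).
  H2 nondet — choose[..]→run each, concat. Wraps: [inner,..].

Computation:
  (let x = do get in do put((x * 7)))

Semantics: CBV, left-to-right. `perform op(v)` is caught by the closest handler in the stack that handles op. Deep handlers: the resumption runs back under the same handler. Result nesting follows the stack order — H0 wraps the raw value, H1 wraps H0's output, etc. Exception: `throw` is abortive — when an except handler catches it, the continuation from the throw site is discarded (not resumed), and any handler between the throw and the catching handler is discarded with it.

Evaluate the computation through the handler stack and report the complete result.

Evaluation trace:
get @ H1 ⇒ 2
put(14) @ H1 ⇒ s:=14
H0 returns 0
H1 returns (0, 14)
H2 returns [(0, 14)]
= [(0, 14)]

Answer: [(0, 14)]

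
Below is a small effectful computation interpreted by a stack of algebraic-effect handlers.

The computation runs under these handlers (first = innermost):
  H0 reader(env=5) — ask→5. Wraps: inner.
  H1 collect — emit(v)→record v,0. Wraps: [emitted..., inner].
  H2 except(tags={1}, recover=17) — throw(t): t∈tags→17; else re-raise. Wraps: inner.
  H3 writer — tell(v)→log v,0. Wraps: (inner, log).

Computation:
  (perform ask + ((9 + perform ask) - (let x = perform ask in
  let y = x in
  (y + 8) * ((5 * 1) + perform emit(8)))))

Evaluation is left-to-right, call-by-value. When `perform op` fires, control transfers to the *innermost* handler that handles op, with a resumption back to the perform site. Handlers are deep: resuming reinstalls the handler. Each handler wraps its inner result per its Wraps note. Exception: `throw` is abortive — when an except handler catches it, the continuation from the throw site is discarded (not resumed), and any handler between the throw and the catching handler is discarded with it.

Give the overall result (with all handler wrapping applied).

Answer: ([8, -46], ())

Evaluation trace:
ask @ H0 ⇒ 5
ask @ H0 ⇒ 5
ask @ H0 ⇒ 5
emit(8) @ H1 ⇒ out+=8
H0 returns -46
H1 returns [8, -46]
H2 returns [8, -46]
H3 returns ([8, -46], ())
= ([8, -46], ())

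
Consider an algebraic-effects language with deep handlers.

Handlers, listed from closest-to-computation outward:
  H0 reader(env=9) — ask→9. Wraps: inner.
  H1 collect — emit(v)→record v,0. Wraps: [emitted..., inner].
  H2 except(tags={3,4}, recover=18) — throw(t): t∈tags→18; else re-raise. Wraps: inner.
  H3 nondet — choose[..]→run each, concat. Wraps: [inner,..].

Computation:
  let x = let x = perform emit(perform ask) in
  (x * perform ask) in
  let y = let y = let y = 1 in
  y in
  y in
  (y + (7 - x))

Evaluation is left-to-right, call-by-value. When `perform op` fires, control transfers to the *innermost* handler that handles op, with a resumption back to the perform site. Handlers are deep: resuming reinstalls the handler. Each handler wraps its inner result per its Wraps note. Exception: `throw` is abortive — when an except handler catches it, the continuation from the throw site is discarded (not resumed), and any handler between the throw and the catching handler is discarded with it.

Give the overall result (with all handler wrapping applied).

Step-by-step:
ask @ H0 ⇒ 9
emit(9) @ H1 ⇒ out+=9
ask @ H0 ⇒ 9
H0 returns 8
H1 returns [9, 8]
H2 returns [9, 8]
H3 returns [[9, 8]]
= [[9, 8]]

Answer: [[9, 8]]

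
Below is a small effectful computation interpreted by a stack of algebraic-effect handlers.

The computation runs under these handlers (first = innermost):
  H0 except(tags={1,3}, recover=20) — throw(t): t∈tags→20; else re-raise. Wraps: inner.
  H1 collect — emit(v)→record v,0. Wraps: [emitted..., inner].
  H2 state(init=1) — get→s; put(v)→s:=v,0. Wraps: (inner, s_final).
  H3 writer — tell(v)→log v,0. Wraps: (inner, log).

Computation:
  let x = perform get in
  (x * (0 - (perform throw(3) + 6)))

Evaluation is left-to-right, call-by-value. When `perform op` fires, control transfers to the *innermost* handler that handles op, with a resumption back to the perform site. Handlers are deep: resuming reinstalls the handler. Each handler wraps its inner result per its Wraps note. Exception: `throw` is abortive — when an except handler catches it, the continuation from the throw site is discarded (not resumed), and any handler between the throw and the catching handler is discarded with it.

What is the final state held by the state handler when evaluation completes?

Answer: 1

Evaluation trace:
get @ H2 ⇒ 1
throw(3) @ H0 caught ⇒ 20
H1 returns [20]
H2 returns ([20], 1)
H3 returns (([20], 1), ())
= (([20], 1), ())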